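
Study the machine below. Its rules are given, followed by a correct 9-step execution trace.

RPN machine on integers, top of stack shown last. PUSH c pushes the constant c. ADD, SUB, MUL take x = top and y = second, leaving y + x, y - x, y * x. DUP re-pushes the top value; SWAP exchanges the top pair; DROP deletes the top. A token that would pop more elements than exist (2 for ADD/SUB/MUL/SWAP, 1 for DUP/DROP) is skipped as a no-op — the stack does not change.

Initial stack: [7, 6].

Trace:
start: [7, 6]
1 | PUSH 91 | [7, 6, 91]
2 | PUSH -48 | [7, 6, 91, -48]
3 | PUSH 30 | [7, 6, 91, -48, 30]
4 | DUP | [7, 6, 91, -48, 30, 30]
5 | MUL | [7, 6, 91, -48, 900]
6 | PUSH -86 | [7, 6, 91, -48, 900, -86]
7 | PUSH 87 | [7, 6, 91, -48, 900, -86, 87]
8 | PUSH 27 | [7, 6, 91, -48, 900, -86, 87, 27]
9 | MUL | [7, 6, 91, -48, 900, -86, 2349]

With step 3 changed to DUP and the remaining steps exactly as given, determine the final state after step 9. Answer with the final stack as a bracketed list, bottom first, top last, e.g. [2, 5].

[7, 6, 91, -48, 2304, -86, 2349]

(re-executing from step 3 with the substitution; state before step 3: [7, 6, 91, -48])
3 | DUP | [7, 6, 91, -48, -48]
4 | DUP | [7, 6, 91, -48, -48, -48]
5 | MUL | [7, 6, 91, -48, 2304]
6 | PUSH -86 | [7, 6, 91, -48, 2304, -86]
7 | PUSH 87 | [7, 6, 91, -48, 2304, -86, 87]
8 | PUSH 27 | [7, 6, 91, -48, 2304, -86, 87, 27]
9 | MUL | [7, 6, 91, -48, 2304, -86, 2349]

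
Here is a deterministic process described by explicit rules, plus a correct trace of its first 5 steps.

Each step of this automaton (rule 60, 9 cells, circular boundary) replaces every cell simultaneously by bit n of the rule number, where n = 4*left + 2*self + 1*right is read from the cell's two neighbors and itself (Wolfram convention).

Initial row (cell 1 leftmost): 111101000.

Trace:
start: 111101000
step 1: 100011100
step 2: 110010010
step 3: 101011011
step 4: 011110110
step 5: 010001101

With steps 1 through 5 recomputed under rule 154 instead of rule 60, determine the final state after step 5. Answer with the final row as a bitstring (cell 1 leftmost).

(re-executing steps 1..5 under rule 154; state before step 1: 111101000)
step 1: 111000101
step 2: 110101001
step 3: 100000111
step 4: 010001111
step 5: 001011110

001011110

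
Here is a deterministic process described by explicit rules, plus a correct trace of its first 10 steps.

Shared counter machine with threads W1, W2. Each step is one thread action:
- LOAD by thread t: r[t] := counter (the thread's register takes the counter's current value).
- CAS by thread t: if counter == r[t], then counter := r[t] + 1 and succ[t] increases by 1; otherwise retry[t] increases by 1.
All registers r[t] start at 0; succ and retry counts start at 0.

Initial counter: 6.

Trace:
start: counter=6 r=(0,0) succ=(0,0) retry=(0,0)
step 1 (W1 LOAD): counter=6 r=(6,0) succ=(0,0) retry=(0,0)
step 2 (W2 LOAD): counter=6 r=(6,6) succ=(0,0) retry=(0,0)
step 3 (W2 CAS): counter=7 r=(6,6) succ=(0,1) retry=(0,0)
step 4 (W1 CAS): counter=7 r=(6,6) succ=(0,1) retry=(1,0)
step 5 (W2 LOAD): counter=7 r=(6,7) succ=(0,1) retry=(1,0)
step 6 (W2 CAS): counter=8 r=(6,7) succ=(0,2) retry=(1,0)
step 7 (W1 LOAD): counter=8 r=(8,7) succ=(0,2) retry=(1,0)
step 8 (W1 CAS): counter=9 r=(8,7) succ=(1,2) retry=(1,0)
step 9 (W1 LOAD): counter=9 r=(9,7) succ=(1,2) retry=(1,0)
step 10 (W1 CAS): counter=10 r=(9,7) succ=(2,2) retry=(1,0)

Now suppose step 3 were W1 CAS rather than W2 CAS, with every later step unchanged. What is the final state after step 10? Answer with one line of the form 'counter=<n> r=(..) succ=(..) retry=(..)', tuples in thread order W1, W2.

counter=10 r=(9,7) succ=(3,1) retry=(1,0)

(re-executing from step 3 with the substitution; state before step 3: counter=6 r=(6,6) succ=(0,0) retry=(0,0))
step 3 (W1 CAS): counter=7 r=(6,6) succ=(1,0) retry=(0,0)
step 4 (W1 CAS): counter=7 r=(6,6) succ=(1,0) retry=(1,0)
step 5 (W2 LOAD): counter=7 r=(6,7) succ=(1,0) retry=(1,0)
step 6 (W2 CAS): counter=8 r=(6,7) succ=(1,1) retry=(1,0)
step 7 (W1 LOAD): counter=8 r=(8,7) succ=(1,1) retry=(1,0)
step 8 (W1 CAS): counter=9 r=(8,7) succ=(2,1) retry=(1,0)
step 9 (W1 LOAD): counter=9 r=(9,7) succ=(2,1) retry=(1,0)
step 10 (W1 CAS): counter=10 r=(9,7) succ=(3,1) retry=(1,0)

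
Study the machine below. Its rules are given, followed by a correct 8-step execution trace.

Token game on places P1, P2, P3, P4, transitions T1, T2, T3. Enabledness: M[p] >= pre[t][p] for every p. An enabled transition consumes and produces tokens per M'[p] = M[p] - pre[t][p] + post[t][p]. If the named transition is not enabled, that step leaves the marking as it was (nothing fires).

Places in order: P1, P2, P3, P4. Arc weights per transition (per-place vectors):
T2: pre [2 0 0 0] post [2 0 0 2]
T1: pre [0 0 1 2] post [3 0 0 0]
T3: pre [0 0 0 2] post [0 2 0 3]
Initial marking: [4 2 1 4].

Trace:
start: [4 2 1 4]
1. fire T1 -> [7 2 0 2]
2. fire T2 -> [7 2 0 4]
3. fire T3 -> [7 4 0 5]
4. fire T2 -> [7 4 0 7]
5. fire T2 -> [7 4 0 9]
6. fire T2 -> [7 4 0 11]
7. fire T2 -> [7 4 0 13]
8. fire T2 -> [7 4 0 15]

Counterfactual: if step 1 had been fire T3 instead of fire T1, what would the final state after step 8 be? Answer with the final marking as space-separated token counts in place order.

4 6 1 18

(re-executing from step 1 with the substitution; state before step 1: [4 2 1 4])
1. fire T3 -> [4 4 1 5]
2. fire T2 -> [4 4 1 7]
3. fire T3 -> [4 6 1 8]
4. fire T2 -> [4 6 1 10]
5. fire T2 -> [4 6 1 12]
6. fire T2 -> [4 6 1 14]
7. fire T2 -> [4 6 1 16]
8. fire T2 -> [4 6 1 18]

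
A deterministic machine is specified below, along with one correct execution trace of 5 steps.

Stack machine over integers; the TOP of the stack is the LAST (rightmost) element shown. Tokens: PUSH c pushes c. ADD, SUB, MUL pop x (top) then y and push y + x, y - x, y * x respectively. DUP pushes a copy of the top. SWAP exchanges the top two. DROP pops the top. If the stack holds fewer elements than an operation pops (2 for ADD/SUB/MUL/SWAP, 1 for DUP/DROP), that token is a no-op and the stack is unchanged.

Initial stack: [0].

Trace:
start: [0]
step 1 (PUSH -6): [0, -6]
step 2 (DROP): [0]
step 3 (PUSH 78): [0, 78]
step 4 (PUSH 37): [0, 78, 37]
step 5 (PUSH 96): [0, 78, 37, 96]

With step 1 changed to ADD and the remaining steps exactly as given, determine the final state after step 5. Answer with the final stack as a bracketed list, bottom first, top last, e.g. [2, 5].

(re-executing from step 1 with the substitution; state before step 1: [0])
step 1 (ADD): [0]
step 2 (DROP): []
step 3 (PUSH 78): [78]
step 4 (PUSH 37): [78, 37]
step 5 (PUSH 96): [78, 37, 96]

[78, 37, 96]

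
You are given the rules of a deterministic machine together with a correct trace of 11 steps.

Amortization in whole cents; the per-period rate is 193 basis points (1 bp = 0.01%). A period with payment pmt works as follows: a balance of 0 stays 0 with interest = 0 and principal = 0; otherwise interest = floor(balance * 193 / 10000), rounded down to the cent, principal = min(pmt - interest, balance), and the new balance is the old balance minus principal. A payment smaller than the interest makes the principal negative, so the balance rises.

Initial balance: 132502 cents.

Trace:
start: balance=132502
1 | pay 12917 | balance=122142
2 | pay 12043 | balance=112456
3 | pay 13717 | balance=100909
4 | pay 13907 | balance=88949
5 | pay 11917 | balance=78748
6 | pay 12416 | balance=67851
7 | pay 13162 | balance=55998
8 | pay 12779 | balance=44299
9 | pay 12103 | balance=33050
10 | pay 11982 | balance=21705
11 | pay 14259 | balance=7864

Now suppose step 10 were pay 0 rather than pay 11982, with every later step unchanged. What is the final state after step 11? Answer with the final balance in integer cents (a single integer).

(re-executing from step 10 with the substitution; state before step 10: balance=33050)
10 | pay 0 | balance=33687
11 | pay 14259 | balance=20078

20078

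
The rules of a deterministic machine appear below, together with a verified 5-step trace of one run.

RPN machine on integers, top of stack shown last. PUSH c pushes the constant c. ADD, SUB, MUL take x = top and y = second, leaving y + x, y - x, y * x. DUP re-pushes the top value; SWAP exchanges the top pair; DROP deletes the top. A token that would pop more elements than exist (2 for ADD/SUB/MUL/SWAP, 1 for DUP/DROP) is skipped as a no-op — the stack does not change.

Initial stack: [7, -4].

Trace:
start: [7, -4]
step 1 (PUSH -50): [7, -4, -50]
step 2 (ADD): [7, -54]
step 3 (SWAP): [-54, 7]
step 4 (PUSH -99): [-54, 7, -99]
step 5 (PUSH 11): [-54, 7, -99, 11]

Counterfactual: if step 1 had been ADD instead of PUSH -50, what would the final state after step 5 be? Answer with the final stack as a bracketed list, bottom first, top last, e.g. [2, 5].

(re-executing from step 1 with the substitution; state before step 1: [7, -4])
step 1 (ADD): [3]
step 2 (ADD): [3]
step 3 (SWAP): [3]
step 4 (PUSH -99): [3, -99]
step 5 (PUSH 11): [3, -99, 11]

[3, -99, 11]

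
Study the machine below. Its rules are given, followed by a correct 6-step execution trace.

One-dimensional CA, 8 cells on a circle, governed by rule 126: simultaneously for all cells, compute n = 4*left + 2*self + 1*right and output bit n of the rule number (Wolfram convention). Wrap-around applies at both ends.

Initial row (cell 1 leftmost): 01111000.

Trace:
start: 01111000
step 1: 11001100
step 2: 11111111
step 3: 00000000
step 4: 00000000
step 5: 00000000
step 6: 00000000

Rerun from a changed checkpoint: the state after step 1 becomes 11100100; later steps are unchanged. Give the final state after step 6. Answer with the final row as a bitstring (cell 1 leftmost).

state after step 1 := 11100100
step 2: 10111111
step 3: 11100000
step 4: 10110001
step 5: 11111011
step 6: 00001110

00001110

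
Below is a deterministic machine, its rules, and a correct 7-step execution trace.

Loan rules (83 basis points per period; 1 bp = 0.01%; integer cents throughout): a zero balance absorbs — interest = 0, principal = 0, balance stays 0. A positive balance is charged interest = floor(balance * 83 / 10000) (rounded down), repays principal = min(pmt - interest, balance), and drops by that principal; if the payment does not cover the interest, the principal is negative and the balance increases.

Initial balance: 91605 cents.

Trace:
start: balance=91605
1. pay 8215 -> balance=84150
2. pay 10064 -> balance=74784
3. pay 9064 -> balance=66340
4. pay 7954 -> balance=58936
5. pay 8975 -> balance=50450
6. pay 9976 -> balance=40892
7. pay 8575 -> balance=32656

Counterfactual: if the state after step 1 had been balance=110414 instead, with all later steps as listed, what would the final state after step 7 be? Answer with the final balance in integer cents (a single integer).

state after step 1 := balance=110414
2. pay 10064 -> balance=101266
3. pay 9064 -> balance=93042
4. pay 7954 -> balance=85860
5. pay 8975 -> balance=77597
6. pay 9976 -> balance=68265
7. pay 8575 -> balance=60256

60256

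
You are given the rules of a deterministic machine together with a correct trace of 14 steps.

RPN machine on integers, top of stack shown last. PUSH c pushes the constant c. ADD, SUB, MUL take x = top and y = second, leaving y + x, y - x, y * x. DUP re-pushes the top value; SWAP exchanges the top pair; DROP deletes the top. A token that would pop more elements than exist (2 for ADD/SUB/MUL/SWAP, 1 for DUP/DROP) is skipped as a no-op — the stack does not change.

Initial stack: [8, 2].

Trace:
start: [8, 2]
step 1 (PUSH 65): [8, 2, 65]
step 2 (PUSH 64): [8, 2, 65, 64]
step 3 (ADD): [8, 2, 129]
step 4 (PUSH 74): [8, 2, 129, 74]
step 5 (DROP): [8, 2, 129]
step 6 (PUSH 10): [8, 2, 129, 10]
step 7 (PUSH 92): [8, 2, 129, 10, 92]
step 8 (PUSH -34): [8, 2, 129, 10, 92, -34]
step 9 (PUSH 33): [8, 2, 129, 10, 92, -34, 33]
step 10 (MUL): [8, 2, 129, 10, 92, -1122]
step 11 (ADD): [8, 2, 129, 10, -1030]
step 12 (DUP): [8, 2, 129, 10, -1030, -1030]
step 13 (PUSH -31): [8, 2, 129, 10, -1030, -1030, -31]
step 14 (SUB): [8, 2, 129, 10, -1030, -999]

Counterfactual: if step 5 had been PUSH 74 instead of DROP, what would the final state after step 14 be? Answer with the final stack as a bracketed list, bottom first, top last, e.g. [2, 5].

(re-executing from step 5 with the substitution; state before step 5: [8, 2, 129, 74])
step 5 (PUSH 74): [8, 2, 129, 74, 74]
step 6 (PUSH 10): [8, 2, 129, 74, 74, 10]
step 7 (PUSH 92): [8, 2, 129, 74, 74, 10, 92]
step 8 (PUSH -34): [8, 2, 129, 74, 74, 10, 92, -34]
step 9 (PUSH 33): [8, 2, 129, 74, 74, 10, 92, -34, 33]
step 10 (MUL): [8, 2, 129, 74, 74, 10, 92, -1122]
step 11 (ADD): [8, 2, 129, 74, 74, 10, -1030]
step 12 (DUP): [8, 2, 129, 74, 74, 10, -1030, -1030]
step 13 (PUSH -31): [8, 2, 129, 74, 74, 10, -1030, -1030, -31]
step 14 (SUB): [8, 2, 129, 74, 74, 10, -1030, -999]

[8, 2, 129, 74, 74, 10, -1030, -999]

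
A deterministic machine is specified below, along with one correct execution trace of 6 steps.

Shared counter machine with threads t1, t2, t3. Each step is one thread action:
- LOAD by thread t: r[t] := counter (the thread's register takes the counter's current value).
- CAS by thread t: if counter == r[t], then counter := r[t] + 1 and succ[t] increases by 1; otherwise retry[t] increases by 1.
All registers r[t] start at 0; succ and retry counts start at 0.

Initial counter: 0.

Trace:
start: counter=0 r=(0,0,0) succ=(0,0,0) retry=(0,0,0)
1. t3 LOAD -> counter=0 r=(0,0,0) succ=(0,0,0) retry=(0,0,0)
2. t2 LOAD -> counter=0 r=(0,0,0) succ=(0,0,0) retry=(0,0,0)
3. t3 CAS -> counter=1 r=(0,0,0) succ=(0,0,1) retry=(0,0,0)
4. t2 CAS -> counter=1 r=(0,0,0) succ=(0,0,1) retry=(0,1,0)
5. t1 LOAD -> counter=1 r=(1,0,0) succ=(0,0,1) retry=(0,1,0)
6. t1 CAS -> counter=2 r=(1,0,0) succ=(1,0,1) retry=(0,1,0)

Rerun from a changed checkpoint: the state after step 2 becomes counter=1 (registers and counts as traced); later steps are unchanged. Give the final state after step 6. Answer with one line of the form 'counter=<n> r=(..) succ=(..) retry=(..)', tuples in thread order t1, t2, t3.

counter=2 r=(1,0,0) succ=(1,0,0) retry=(0,1,1)

state after step 2 := counter=1 r=(0,0,0) succ=(0,0,0) retry=(0,0,0)
3. t3 CAS -> counter=1 r=(0,0,0) succ=(0,0,0) retry=(0,0,1)
4. t2 CAS -> counter=1 r=(0,0,0) succ=(0,0,0) retry=(0,1,1)
5. t1 LOAD -> counter=1 r=(1,0,0) succ=(0,0,0) retry=(0,1,1)
6. t1 CAS -> counter=2 r=(1,0,0) succ=(1,0,0) retry=(0,1,1)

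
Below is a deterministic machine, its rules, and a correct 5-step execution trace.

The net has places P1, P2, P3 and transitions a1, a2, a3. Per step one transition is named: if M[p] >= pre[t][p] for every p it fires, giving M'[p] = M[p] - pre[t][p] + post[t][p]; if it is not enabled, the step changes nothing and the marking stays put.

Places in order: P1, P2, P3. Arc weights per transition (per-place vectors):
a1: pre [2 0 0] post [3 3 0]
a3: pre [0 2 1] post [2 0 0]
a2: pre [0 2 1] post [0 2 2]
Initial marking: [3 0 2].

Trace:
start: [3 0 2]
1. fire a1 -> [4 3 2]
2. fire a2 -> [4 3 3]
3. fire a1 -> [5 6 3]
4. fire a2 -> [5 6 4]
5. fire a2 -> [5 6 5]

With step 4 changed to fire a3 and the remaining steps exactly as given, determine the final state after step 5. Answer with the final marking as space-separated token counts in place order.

7 4 3

(re-executing from step 4 with the substitution; state before step 4: [5 6 3])
4. fire a3 -> [7 4 2]
5. fire a2 -> [7 4 3]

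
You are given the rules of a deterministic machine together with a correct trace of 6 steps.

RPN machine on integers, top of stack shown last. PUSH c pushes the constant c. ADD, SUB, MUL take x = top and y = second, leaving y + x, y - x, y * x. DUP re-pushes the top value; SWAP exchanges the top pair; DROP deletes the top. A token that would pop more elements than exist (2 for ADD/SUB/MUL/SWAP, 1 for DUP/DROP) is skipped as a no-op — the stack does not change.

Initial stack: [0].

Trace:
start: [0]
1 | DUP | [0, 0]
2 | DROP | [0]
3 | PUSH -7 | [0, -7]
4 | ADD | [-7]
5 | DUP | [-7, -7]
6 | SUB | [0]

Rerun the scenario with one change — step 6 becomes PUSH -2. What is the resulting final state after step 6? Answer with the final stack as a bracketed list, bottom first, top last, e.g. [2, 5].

[-7, -7, -2]

(re-executing from step 6 with the substitution; state before step 6: [-7, -7])
6 | PUSH -2 | [-7, -7, -2]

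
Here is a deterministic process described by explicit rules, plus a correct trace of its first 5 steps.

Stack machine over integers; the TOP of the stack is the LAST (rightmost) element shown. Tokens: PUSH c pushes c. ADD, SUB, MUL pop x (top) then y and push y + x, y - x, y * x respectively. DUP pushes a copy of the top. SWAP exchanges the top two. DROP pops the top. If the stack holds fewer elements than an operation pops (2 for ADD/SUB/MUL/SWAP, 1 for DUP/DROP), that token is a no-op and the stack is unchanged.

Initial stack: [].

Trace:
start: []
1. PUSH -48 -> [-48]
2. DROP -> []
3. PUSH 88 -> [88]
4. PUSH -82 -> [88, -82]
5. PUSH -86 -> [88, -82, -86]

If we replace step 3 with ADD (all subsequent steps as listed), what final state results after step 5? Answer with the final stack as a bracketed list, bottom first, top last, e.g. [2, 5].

[-82, -86]

(re-executing from step 3 with the substitution; state before step 3: [])
3. ADD -> []
4. PUSH -82 -> [-82]
5. PUSH -86 -> [-82, -86]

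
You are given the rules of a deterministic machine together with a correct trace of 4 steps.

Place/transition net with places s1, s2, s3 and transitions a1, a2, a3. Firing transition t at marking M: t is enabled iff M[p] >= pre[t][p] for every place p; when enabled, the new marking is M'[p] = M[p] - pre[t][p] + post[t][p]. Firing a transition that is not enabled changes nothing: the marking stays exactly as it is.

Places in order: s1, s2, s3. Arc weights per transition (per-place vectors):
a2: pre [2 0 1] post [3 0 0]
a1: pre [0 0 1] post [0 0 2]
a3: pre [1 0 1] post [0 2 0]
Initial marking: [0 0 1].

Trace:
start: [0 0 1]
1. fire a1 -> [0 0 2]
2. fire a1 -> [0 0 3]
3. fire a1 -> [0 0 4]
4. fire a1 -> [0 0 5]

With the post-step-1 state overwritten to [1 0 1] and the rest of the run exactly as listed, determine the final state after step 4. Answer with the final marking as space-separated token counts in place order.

1 0 4

state after step 1 := [1 0 1]
2. fire a1 -> [1 0 2]
3. fire a1 -> [1 0 3]
4. fire a1 -> [1 0 4]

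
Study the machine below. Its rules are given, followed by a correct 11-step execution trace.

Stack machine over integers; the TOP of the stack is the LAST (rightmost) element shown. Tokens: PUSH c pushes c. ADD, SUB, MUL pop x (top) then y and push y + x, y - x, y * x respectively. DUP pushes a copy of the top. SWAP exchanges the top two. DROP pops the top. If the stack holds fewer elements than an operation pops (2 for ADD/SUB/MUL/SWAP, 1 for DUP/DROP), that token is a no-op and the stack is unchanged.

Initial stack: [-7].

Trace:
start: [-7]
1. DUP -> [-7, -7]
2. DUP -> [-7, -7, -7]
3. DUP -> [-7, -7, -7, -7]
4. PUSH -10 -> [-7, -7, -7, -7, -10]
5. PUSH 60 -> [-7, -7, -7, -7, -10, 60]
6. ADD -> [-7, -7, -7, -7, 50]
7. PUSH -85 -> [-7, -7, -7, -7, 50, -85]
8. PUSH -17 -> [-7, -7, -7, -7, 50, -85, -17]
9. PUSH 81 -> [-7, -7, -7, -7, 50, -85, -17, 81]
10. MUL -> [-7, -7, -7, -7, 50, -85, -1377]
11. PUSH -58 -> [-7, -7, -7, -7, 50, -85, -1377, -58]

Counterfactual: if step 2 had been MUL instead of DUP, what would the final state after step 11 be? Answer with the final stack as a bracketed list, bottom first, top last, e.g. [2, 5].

(re-executing from step 2 with the substitution; state before step 2: [-7, -7])
2. MUL -> [49]
3. DUP -> [49, 49]
4. PUSH -10 -> [49, 49, -10]
5. PUSH 60 -> [49, 49, -10, 60]
6. ADD -> [49, 49, 50]
7. PUSH -85 -> [49, 49, 50, -85]
8. PUSH -17 -> [49, 49, 50, -85, -17]
9. PUSH 81 -> [49, 49, 50, -85, -17, 81]
10. MUL -> [49, 49, 50, -85, -1377]
11. PUSH -58 -> [49, 49, 50, -85, -1377, -58]

[49, 49, 50, -85, -1377, -58]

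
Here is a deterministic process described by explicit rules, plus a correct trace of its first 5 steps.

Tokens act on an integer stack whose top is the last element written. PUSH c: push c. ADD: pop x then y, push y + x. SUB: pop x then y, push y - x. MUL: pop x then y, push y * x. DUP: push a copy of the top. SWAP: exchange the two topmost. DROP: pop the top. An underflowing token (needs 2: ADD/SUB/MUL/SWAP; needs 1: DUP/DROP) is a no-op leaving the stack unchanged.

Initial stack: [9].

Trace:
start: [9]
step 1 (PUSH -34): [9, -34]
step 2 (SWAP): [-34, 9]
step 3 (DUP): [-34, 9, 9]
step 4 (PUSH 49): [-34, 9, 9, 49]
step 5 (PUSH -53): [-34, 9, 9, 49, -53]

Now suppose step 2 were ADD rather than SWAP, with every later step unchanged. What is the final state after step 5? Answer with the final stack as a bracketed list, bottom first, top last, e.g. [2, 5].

[-25, -25, 49, -53]

(re-executing from step 2 with the substitution; state before step 2: [9, -34])
step 2 (ADD): [-25]
step 3 (DUP): [-25, -25]
step 4 (PUSH 49): [-25, -25, 49]
step 5 (PUSH -53): [-25, -25, 49, -53]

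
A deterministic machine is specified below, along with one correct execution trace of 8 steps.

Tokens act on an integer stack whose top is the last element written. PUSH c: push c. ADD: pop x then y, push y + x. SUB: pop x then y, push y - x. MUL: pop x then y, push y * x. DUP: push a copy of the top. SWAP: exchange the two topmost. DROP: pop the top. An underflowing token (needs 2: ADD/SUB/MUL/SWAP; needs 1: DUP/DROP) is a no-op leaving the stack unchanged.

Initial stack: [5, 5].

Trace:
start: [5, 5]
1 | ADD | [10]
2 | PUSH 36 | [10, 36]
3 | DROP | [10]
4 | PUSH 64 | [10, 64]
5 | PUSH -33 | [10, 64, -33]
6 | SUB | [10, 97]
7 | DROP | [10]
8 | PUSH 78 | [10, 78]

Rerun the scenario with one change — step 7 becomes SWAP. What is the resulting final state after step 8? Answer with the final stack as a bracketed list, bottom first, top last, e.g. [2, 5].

[97, 10, 78]

(re-executing from step 7 with the substitution; state before step 7: [10, 97])
7 | SWAP | [97, 10]
8 | PUSH 78 | [97, 10, 78]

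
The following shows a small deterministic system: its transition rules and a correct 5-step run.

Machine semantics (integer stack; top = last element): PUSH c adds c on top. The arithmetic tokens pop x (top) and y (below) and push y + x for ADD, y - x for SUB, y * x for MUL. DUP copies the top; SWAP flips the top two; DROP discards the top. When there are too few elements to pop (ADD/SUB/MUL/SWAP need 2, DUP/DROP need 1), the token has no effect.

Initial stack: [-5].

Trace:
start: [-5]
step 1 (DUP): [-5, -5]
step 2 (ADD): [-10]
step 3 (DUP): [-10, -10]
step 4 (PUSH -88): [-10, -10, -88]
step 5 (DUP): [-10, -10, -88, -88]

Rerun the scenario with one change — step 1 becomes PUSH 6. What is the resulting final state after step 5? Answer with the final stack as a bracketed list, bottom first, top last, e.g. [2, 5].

[1, 1, -88, -88]

(re-executing from step 1 with the substitution; state before step 1: [-5])
step 1 (PUSH 6): [-5, 6]
step 2 (ADD): [1]
step 3 (DUP): [1, 1]
step 4 (PUSH -88): [1, 1, -88]
step 5 (DUP): [1, 1, -88, -88]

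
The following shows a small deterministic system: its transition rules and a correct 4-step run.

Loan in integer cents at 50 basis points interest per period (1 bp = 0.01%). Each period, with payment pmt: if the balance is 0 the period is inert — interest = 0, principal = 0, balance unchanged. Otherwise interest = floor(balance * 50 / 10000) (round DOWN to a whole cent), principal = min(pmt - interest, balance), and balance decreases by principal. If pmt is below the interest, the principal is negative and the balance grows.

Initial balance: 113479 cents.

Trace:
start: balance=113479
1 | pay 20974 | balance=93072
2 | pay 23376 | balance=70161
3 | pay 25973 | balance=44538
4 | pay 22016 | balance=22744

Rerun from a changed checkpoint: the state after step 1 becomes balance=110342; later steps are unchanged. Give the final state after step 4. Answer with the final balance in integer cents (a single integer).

40274

state after step 1 := balance=110342
2 | pay 23376 | balance=87517
3 | pay 25973 | balance=61981
4 | pay 22016 | balance=40274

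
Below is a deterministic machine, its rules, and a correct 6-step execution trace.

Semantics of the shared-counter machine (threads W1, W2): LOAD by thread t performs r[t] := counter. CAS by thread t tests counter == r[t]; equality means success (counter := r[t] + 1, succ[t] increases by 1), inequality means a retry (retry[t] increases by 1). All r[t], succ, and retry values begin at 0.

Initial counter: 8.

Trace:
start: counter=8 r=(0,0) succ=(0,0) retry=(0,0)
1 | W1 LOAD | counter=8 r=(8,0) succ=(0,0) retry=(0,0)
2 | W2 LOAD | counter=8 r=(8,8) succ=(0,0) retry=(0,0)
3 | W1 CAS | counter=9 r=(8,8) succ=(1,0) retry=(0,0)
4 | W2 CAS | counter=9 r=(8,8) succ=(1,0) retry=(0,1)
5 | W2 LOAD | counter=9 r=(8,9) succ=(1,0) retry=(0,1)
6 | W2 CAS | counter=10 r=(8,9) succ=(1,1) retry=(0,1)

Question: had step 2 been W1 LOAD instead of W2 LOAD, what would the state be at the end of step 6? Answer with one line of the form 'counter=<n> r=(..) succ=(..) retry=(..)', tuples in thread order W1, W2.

counter=10 r=(8,9) succ=(1,1) retry=(0,1)

(re-executing from step 2 with the substitution; state before step 2: counter=8 r=(8,0) succ=(0,0) retry=(0,0))
2 | W1 LOAD | counter=8 r=(8,0) succ=(0,0) retry=(0,0)
3 | W1 CAS | counter=9 r=(8,0) succ=(1,0) retry=(0,0)
4 | W2 CAS | counter=9 r=(8,0) succ=(1,0) retry=(0,1)
5 | W2 LOAD | counter=9 r=(8,9) succ=(1,0) retry=(0,1)
6 | W2 CAS | counter=10 r=(8,9) succ=(1,1) retry=(0,1)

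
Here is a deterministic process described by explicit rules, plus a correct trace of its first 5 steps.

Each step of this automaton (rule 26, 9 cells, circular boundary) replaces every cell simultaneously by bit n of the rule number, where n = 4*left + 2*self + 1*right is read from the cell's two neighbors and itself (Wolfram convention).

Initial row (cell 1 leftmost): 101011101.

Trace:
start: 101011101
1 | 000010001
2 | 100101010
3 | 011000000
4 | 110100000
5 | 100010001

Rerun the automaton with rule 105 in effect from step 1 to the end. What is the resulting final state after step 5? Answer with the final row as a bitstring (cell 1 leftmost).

(re-executing steps 1..5 under rule 105; state before step 1: 101011101)
1 | 110110111
2 | 011111100
3 | 010000101
4 | 100110010
5 | 000110001

000110001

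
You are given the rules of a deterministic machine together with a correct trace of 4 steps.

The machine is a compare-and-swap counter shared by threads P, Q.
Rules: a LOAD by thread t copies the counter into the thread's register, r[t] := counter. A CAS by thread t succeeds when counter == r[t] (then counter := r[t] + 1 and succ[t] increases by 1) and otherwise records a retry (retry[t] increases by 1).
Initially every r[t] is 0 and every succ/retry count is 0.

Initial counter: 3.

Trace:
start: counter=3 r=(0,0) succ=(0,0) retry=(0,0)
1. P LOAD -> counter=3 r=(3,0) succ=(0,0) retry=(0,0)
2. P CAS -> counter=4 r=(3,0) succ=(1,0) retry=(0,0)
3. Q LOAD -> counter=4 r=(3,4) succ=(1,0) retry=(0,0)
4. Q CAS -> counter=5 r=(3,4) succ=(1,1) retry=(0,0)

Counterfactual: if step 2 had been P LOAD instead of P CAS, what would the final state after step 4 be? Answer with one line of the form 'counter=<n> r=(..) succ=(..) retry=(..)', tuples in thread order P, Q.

counter=4 r=(3,3) succ=(0,1) retry=(0,0)

(re-executing from step 2 with the substitution; state before step 2: counter=3 r=(3,0) succ=(0,0) retry=(0,0))
2. P LOAD -> counter=3 r=(3,0) succ=(0,0) retry=(0,0)
3. Q LOAD -> counter=3 r=(3,3) succ=(0,0) retry=(0,0)
4. Q CAS -> counter=4 r=(3,3) succ=(0,1) retry=(0,0)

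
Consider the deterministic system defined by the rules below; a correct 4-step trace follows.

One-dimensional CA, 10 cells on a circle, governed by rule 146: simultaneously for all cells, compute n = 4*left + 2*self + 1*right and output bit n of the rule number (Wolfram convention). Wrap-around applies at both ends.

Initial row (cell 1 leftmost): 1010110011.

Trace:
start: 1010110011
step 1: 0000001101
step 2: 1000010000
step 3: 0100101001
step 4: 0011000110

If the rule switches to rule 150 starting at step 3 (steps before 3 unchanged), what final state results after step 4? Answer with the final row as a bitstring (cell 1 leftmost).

(re-executing steps 3..4 under rule 150; state before step 3: 1000010000)
step 3: 1100111001
step 4: 1011010110

1011010110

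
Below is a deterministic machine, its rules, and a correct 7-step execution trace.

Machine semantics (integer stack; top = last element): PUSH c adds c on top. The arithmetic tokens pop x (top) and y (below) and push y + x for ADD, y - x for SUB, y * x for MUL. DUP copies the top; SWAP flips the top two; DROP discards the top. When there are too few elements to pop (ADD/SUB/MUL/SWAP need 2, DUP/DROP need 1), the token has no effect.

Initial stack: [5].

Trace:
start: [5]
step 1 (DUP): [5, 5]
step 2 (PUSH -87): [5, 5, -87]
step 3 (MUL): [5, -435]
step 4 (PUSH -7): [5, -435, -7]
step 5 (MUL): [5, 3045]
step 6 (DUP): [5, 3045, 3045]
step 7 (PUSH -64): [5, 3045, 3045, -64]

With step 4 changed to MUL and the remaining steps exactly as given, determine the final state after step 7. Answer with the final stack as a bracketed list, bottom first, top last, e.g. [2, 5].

(re-executing from step 4 with the substitution; state before step 4: [5, -435])
step 4 (MUL): [-2175]
step 5 (MUL): [-2175]
step 6 (DUP): [-2175, -2175]
step 7 (PUSH -64): [-2175, -2175, -64]

[-2175, -2175, -64]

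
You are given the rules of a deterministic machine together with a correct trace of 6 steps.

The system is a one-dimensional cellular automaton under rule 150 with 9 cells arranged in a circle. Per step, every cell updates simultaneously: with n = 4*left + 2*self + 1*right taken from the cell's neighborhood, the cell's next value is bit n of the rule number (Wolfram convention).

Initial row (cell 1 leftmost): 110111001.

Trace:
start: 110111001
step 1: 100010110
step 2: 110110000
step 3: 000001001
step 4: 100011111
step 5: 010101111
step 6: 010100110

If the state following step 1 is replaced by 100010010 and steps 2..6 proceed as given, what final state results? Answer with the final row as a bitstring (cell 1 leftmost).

state after step 1 := 100010010
step 2: 110111110
step 3: 000011100
step 4: 000101010
step 5: 001101011
step 6: 110001000

110001000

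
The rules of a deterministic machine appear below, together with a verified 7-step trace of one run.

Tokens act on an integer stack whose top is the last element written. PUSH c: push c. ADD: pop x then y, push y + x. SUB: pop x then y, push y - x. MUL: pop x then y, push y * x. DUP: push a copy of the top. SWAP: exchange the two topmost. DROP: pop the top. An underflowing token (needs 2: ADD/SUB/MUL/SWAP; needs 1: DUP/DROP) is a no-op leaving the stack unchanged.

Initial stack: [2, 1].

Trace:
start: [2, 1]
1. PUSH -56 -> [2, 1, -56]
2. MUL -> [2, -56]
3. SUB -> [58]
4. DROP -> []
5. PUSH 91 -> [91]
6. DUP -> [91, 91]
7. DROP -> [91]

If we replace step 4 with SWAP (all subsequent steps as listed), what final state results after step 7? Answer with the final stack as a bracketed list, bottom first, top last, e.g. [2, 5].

[58, 91]

(re-executing from step 4 with the substitution; state before step 4: [58])
4. SWAP -> [58]
5. PUSH 91 -> [58, 91]
6. DUP -> [58, 91, 91]
7. DROP -> [58, 91]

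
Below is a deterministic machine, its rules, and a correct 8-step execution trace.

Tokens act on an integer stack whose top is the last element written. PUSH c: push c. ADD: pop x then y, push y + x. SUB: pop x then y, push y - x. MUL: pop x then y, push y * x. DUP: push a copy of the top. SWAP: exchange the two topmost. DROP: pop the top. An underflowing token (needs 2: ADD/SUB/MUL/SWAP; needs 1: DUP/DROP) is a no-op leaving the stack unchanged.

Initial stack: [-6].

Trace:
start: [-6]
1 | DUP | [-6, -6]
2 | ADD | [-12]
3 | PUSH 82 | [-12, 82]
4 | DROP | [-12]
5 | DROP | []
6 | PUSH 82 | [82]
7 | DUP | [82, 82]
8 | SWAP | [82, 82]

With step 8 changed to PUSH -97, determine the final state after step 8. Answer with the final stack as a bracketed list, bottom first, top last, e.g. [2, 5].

[82, 82, -97]

(re-executing from step 8 with the substitution; state before step 8: [82, 82])
8 | PUSH -97 | [82, 82, -97]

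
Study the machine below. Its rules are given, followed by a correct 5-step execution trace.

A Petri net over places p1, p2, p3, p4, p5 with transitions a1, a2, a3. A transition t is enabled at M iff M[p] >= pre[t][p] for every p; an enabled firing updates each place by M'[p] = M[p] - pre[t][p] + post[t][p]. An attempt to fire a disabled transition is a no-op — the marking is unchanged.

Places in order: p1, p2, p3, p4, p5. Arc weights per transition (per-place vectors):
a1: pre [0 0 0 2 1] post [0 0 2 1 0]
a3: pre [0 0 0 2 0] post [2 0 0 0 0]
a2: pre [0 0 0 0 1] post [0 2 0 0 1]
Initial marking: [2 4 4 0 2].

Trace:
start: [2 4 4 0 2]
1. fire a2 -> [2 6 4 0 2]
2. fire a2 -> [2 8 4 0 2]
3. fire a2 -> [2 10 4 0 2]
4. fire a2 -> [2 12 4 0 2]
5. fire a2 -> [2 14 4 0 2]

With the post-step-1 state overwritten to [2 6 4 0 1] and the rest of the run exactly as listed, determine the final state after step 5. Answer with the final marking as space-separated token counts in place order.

2 14 4 0 1

state after step 1 := [2 6 4 0 1]
2. fire a2 -> [2 8 4 0 1]
3. fire a2 -> [2 10 4 0 1]
4. fire a2 -> [2 12 4 0 1]
5. fire a2 -> [2 14 4 0 1]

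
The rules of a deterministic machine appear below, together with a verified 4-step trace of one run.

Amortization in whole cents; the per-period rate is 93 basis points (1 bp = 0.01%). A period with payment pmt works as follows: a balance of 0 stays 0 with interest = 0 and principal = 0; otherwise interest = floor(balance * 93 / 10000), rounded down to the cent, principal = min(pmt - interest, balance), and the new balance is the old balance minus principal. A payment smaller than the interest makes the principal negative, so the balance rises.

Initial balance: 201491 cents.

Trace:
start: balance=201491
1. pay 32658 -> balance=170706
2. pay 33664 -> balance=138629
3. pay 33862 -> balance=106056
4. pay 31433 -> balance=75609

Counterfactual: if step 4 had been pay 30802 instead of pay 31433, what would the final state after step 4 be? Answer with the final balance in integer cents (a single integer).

(re-executing from step 4 with the substitution; state before step 4: balance=106056)
4. pay 30802 -> balance=76240

76240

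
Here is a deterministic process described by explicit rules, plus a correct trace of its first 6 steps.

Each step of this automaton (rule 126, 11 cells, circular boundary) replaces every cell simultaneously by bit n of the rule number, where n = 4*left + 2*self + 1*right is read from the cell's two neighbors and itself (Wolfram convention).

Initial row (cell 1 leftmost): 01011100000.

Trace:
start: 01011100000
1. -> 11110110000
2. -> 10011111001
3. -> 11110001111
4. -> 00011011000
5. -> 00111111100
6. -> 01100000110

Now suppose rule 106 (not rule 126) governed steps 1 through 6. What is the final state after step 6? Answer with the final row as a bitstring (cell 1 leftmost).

(re-executing steps 1..6 under rule 106; state before step 1: 01011100000)
1. -> 10110100000
2. -> 01111000001
3. -> 11001000010
4. -> 11010000101
5. -> 01100001011
6. -> 11100010111

11100010111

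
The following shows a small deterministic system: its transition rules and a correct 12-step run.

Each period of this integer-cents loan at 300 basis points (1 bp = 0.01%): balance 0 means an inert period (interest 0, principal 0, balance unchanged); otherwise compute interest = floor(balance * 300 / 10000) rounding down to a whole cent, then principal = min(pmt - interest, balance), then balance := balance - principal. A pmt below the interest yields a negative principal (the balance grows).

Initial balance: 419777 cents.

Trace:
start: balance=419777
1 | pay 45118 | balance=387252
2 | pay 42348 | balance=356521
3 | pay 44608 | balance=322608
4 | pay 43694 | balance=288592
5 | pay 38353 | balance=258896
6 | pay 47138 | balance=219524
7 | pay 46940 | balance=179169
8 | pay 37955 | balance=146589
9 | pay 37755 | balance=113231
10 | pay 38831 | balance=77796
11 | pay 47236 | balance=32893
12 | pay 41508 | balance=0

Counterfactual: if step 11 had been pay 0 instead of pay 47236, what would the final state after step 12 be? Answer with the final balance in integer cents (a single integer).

41024

(re-executing from step 11 with the substitution; state before step 11: balance=77796)
11 | pay 0 | balance=80129
12 | pay 41508 | balance=41024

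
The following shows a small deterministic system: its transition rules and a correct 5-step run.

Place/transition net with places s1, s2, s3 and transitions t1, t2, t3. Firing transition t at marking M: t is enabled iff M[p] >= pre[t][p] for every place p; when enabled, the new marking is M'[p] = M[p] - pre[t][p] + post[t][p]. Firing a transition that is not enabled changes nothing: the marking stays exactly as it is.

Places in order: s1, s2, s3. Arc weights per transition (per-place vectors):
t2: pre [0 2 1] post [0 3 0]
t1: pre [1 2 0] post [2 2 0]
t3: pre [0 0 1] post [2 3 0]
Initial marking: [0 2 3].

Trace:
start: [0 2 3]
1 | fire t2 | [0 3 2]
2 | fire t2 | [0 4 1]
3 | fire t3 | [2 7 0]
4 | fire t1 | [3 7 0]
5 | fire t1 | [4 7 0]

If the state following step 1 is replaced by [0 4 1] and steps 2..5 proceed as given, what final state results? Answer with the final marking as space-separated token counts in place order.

state after step 1 := [0 4 1]
2 | fire t2 | [0 5 0]
3 | fire t3 | [0 5 0]
4 | fire t1 | [0 5 0]
5 | fire t1 | [0 5 0]

0 5 0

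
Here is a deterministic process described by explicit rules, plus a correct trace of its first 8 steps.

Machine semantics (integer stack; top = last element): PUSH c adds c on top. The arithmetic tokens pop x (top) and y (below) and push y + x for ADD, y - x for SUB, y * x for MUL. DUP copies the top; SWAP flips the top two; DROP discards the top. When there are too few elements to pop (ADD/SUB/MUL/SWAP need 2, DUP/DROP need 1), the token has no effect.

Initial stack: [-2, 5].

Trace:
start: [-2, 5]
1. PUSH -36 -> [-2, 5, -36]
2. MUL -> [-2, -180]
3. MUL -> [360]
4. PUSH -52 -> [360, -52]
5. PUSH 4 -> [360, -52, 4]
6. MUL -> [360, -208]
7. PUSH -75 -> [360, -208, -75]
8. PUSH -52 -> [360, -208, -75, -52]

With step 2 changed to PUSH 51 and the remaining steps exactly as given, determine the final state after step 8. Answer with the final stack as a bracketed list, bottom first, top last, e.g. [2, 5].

(re-executing from step 2 with the substitution; state before step 2: [-2, 5, -36])
2. PUSH 51 -> [-2, 5, -36, 51]
3. MUL -> [-2, 5, -1836]
4. PUSH -52 -> [-2, 5, -1836, -52]
5. PUSH 4 -> [-2, 5, -1836, -52, 4]
6. MUL -> [-2, 5, -1836, -208]
7. PUSH -75 -> [-2, 5, -1836, -208, -75]
8. PUSH -52 -> [-2, 5, -1836, -208, -75, -52]

[-2, 5, -1836, -208, -75, -52]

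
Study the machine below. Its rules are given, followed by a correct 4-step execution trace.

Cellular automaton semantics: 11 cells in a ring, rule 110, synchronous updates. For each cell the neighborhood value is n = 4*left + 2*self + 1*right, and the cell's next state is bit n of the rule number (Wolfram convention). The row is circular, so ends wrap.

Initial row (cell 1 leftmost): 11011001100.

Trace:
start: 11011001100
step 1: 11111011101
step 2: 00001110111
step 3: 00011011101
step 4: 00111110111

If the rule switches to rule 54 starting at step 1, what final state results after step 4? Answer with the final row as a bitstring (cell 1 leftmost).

(re-executing steps 1..4 under rule 54; state before step 1: 11011001100)
step 1: 00100110011
step 2: 11111001100
step 3: 00000110011
step 4: 10001001100

10001001100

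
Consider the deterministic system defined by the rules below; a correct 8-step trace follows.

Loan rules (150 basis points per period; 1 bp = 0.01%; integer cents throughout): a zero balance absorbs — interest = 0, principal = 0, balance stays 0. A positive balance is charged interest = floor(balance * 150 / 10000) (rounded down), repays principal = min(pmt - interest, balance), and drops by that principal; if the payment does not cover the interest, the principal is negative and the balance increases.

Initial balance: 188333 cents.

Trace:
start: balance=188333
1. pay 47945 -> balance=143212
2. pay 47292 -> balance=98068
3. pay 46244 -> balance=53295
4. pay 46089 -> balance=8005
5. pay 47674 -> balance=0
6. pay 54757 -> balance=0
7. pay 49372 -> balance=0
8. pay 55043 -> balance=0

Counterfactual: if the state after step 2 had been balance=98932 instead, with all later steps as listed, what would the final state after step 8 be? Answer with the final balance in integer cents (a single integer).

state after step 2 := balance=98932
3. pay 46244 -> balance=54171
4. pay 46089 -> balance=8894
5. pay 47674 -> balance=0
6. pay 54757 -> balance=0
7. pay 49372 -> balance=0
8. pay 55043 -> balance=0

0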